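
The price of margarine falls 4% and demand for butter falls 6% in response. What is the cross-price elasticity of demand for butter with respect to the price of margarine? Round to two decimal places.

1.50

ε = (%ΔQ of butter) / (%ΔP of margarine) = (-6%) / (-4%) ≈ 1.50.
Positive cross-price elasticity: substitutes.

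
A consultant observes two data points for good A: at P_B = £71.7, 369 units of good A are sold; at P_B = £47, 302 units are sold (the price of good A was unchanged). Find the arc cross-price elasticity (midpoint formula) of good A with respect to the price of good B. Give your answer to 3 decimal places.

ΔQ_A = 302 − 369 = -67; ΔP_B = 47 − 71.7 = -24.7.
Midpoints: Q̄_A = 335.5, P̄_B = 59.35.
ε = (ΔQ_A/Q̄_A)/(ΔP_B/P̄_B) = (-67/335.5)/(-24.7/59.35) ≈ 0.480.
ε > 0: good A and good B are substitutes.

0.480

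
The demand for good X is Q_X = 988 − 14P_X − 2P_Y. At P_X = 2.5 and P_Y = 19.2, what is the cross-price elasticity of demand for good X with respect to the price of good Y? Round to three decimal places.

-0.042

At P_X = 2.5 and P_Y = 19.2: Q_X = 914.6.
∂Q_X/∂P_Y = -2.
ε = (∂Q_X/∂P_Y)(P_Y/Q_X) = -2 × (19.2/914.6) ≈ -0.042.
Since ε < 0, good X and good Y are complements.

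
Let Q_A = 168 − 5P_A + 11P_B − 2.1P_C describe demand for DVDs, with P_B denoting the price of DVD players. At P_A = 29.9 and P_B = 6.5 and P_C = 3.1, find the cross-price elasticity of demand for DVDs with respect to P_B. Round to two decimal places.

At P_A = 29.9 and P_B = 6.5 and P_C = 3.1: Q_A = 83.49.
∂Q_A/∂P_B = 11.
ε = (∂Q_A/∂P_B)(P_B/Q_A) = 11 × (6.5/83.49) ≈ 0.86.
Since ε > 0, DVDs and DVD players are substitutes.

0.86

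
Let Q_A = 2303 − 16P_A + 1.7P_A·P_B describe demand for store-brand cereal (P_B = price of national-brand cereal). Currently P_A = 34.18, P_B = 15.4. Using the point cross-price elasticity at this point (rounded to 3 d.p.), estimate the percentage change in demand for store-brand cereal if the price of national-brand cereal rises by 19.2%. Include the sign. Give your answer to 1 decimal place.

6.5%

At P_A = 34.18, P_B = 15.4: Q_A = 2650.952.
∂Q_A/∂P_B = 1.7P_A = 58.1060.
ε = (∂Q_A/∂P_B)(P_B/Q_A) = 58.1060 × 15.4/2650.952 ≈ 0.338.
%ΔQ_A ≈ ε × %ΔP_B = 0.338 × (19.2%) = 6.5%.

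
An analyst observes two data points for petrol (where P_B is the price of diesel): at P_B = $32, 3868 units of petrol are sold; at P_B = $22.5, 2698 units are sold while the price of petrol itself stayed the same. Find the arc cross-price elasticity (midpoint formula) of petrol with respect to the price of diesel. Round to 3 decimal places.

1.022

ΔQ_A = 2698 − 3868 = -1170; ΔP_B = 22.5 − 32 = -9.5.
Midpoints: Q̄_A = 3283.0, P̄_B = 27.25.
ε = (ΔQ_A/Q̄_A)/(ΔP_B/P̄_B) = (-1170/3283.0)/(-9.5/27.25) ≈ 1.022.
ε > 0: petrol and diesel are substitutes.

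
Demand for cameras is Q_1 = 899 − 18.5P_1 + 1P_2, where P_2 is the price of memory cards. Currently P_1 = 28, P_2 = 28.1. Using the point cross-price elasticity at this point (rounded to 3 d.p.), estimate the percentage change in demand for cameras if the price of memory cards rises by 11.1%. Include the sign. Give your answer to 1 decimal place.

0.8%

At P_1 = 28, P_2 = 28.1: Q_1 = 409.1.
∂Q_1/∂P_2 = 1.
ε = (∂Q_1/∂P_2)(P_2/Q_1) = 1.0000 × 28.1/409.1 ≈ 0.069.
%ΔQ_1 ≈ ε × %ΔP_2 = 0.069 × (11.1%) = 0.8%.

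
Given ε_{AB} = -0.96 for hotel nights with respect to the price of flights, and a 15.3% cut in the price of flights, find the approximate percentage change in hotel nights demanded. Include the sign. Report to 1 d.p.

%ΔQ ≈ ε × %ΔP of flights = -0.96 × (-15.3%) = 14.7%.

14.7%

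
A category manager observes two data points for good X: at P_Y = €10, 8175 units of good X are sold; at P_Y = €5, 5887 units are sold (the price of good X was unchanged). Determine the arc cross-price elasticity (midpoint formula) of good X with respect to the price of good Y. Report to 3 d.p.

ΔQ_X = 5887 − 8175 = -2288; ΔP_Y = 5 − 10 = -5.
Midpoints: Q̄_X = 7031.0, P̄_Y = 7.50.
ε = (ΔQ_X/Q̄_X)/(ΔP_Y/P̄_Y) = (-2288/7031.0)/(-5/7.50) ≈ 0.488.

0.488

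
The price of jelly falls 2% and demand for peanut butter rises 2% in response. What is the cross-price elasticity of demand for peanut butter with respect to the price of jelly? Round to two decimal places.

-1.00

ε = (%ΔQ of peanut butter) / (%ΔP of jelly) = (2%) / (-2%) ≈ -1.00.
Negative cross-price elasticity: complements.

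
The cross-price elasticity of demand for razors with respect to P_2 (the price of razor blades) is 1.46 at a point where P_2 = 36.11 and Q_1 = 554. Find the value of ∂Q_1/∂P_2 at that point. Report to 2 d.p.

22.40

ε = (∂Q_1/∂P_2)·(P_2/Q_1) ⇒ ∂Q_1/∂P_2 = ε·Q_1/P_2 = 1.46 × 554/36.11 ≈ 22.40.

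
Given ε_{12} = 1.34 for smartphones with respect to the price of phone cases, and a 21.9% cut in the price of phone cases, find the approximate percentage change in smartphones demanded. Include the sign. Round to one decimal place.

-29.3%

%ΔQ ≈ ε × %ΔP of phone cases = 1.34 × (-21.9%) = -29.3%.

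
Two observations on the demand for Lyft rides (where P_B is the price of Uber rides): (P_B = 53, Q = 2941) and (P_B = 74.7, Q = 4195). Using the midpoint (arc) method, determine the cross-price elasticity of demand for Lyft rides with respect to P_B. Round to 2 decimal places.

ΔQ_A = 4195 − 2941 = 1254; ΔP_B = 74.7 − 53 = 21.7.
Midpoints: Q̄_A = 3568.0, P̄_B = 63.85.
ε = (ΔQ_A/Q̄_A)/(ΔP_B/P̄_B) = (1254/3568.0)/(21.7/63.85) ≈ 1.03.

1.03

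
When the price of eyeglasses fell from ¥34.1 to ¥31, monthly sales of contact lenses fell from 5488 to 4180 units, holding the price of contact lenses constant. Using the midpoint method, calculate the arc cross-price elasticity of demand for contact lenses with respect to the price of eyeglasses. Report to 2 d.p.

2.84

ΔQ_A = 4180 − 5488 = -1308; ΔP_B = 31 − 34.1 = -3.1.
Midpoints: Q̄_A = 4834.0, P̄_B = 32.55.
ε = (ΔQ_A/Q̄_A)/(ΔP_B/P̄_B) = (-1308/4834.0)/(-3.1/32.55) ≈ 2.84.
ε > 0: contact lenses and eyeglasses are substitutes.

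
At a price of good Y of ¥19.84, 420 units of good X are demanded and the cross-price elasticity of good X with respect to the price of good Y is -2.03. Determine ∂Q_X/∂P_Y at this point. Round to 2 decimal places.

-42.97

ε = (∂Q_X/∂P_Y)·(P_Y/Q_X) ⇒ ∂Q_X/∂P_Y = ε·Q_X/P_Y = -2.03 × 420/19.84 ≈ -42.97.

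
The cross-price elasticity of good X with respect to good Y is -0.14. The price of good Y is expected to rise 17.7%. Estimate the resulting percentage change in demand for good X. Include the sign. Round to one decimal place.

%ΔQ ≈ ε × %ΔP of good Y = -0.14 × (17.7%) = -2.5%.

-2.5%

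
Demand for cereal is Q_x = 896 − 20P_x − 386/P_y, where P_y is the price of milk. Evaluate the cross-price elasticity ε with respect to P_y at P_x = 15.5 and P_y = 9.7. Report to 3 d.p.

0.073

At P_x = 15.5 and P_y = 9.7: Q_x = 546.206.
∂Q_x/∂P_y = 386/P_y² = 4.1025.
ε = (∂Q_x/∂P_y)(P_y/Q_x) = 4.1025 × (9.7/546.206) ≈ 0.073.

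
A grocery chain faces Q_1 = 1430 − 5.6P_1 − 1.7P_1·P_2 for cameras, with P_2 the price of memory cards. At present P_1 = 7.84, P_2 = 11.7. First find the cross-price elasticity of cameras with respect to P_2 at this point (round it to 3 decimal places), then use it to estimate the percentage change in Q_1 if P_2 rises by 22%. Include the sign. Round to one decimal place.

-2.8%

At P_1 = 7.84, P_2 = 11.7: Q_1 = 1230.158.
∂Q_1/∂P_2 = -1.7P_1 = -13.3280.
ε = (∂Q_1/∂P_2)(P_2/Q_1) = -13.3280 × 11.7/1230.158 ≈ -0.127.
%ΔQ_1 ≈ ε × %ΔP_2 = -0.127 × (22%) = -2.8%.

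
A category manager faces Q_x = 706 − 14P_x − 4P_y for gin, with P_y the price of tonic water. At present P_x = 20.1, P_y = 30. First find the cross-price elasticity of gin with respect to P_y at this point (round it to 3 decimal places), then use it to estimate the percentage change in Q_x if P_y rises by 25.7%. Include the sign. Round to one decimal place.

-10.1%

At P_x = 20.1, P_y = 30: Q_x = 304.6.
∂Q_x/∂P_y = -4.
ε = (∂Q_x/∂P_y)(P_y/Q_x) = -4.0000 × 30/304.6 ≈ -0.394.
%ΔQ_x ≈ ε × %ΔP_y = -0.394 × (25.7%) = -10.1%.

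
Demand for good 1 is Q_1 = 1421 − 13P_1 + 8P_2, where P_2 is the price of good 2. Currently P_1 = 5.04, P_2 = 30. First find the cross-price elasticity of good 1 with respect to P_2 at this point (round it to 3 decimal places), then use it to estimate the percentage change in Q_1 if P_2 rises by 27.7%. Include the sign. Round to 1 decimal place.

4.2%

At P_1 = 5.04, P_2 = 30: Q_1 = 1595.48.
∂Q_1/∂P_2 = 8.
ε = (∂Q_1/∂P_2)(P_2/Q_1) = 8.0000 × 30/1595.48 ≈ 0.150.
%ΔQ_1 ≈ ε × %ΔP_2 = 0.150 × (27.7%) = 4.2%.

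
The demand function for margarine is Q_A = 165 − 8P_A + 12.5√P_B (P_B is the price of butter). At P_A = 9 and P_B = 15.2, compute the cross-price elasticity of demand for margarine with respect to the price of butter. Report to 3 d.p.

0.172

At P_A = 9 and P_B = 15.2: Q_A = 141.734.
∂Q_A/∂P_B = 12.5/(2√P_B) = 12.5/(2√15.2) = 1.6031.
ε = (∂Q_A/∂P_B)(P_B/Q_A) = 1.6031 × (15.2/141.734) ≈ 0.172.
ε > 0: substitutes.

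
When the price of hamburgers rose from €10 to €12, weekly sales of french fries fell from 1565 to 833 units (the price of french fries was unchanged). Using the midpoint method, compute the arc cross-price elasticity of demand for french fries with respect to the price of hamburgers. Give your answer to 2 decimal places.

-3.36

ΔQ_A = 833 − 1565 = -732; ΔP_B = 12 − 10 = 2.
Midpoints: Q̄_A = 1199.0, P̄_B = 11.00.
ε = (ΔQ_A/Q̄_A)/(ΔP_B/P̄_B) = (-732/1199.0)/(2/11.00) ≈ -3.36.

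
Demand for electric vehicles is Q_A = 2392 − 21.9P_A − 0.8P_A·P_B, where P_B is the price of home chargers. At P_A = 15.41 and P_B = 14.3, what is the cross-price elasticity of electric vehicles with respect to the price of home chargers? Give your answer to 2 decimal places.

-0.09

At P_A = 15.41 and P_B = 14.3: Q_A = 1878.231.
∂Q_A/∂P_B = -0.8P_A = -0.8(15.41) = -12.3280.
ε = (∂Q_A/∂P_B)(P_B/Q_A) = -12.3280 × (14.3/1878.231) ≈ -0.09.
ε < 0: complements.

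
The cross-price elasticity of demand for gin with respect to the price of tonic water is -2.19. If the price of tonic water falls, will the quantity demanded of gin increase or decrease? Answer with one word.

ε < 0 and the price of tonic water falls, so the quantity of gin moves in the opposite direction: it increases.

increase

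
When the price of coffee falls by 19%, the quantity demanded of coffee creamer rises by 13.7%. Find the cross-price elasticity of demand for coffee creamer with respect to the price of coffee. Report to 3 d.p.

-0.721

ε = (%ΔQ of coffee creamer) / (%ΔP of coffee) = (13.7%) / (-19%) ≈ -0.721.
Negative cross-price elasticity: complements.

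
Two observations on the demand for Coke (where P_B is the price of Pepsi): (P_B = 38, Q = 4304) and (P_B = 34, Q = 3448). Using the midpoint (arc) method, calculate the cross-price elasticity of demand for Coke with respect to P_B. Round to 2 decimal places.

ΔQ_A = 3448 − 4304 = -856; ΔP_B = 34 − 38 = -4.
Midpoints: Q̄_A = 3876.0, P̄_B = 36.00.
ε = (ΔQ_A/Q̄_A)/(ΔP_B/P̄_B) = (-856/3876.0)/(-4/36.00) ≈ 1.99.
ε > 0: Coke and Pepsi are substitutes.

1.99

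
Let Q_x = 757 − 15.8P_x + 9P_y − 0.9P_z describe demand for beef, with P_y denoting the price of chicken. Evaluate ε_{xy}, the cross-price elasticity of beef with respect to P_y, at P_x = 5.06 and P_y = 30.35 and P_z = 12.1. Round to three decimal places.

0.291

At P_x = 5.06 and P_y = 30.35 and P_z = 12.1: Q_x = 939.312.
∂Q_x/∂P_y = 9.
ε = (∂Q_x/∂P_y)(P_y/Q_x) = 9 × (30.35/939.312) ≈ 0.291.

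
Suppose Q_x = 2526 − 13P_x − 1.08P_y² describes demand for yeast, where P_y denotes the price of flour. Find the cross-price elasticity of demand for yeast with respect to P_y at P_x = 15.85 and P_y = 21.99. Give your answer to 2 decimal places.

-0.58

At P_x = 15.85 and P_y = 21.99: Q_x = 1797.705.
∂Q_x/∂P_y = -2.16P_y = -2.16(21.99) = -47.4984.
ε = (∂Q_x/∂P_y)(P_y/Q_x) = -47.4984 × (21.99/1797.705) ≈ -0.58.
ε < 0: complements.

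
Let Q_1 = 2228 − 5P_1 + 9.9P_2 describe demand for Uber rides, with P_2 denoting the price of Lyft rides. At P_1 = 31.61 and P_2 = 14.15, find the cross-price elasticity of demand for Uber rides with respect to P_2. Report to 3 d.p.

At P_1 = 31.61 and P_2 = 14.15: Q_1 = 2210.035.
∂Q_1/∂P_2 = 9.9.
ε = (∂Q_1/∂P_2)(P_2/Q_1) = 9.9 × (14.15/2210.035) ≈ 0.063.
Since ε > 0, Uber rides and Lyft rides are substitutes.

0.063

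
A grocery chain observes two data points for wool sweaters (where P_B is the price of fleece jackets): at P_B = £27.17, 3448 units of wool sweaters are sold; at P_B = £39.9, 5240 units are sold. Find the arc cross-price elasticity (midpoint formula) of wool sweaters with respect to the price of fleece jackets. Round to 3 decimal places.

ΔQ_A = 5240 − 3448 = 1792; ΔP_B = 39.9 − 27.17 = 12.73.
Midpoints: Q̄_A = 4344.0, P̄_B = 33.53.
ε = (ΔQ_A/Q̄_A)/(ΔP_B/P̄_B) = (1792/4344.0)/(12.73/33.53) ≈ 1.087.

1.087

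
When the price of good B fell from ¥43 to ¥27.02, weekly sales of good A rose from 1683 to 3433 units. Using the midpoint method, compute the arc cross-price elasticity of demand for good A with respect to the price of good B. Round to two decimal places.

ΔQ_A = 3433 − 1683 = 1750; ΔP_B = 27.02 − 43 = -15.98.
Midpoints: Q̄_A = 2558.0, P̄_B = 35.01.
ε = (ΔQ_A/Q̄_A)/(ΔP_B/P̄_B) = (1750/2558.0)/(-15.98/35.01) ≈ -1.50.

-1.50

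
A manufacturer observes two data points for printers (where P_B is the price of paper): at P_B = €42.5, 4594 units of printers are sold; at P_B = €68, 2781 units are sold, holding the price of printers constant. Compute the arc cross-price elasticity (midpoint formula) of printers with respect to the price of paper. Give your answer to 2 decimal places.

-1.07

ΔQ_A = 2781 − 4594 = -1813; ΔP_B = 68 − 42.5 = 25.5.
Midpoints: Q̄_A = 3687.5, P̄_B = 55.25.
ε = (ΔQ_A/Q̄_A)/(ΔP_B/P̄_B) = (-1813/3687.5)/(25.5/55.25) ≈ -1.07.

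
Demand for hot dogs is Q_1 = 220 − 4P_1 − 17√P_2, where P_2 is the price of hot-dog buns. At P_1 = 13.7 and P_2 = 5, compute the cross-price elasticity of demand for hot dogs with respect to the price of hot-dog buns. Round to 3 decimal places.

-0.149

At P_1 = 13.7 and P_2 = 5: Q_1 = 127.187.
∂Q_1/∂P_2 = -17/(2√P_2) = -17/(2√5) = -3.8013.
ε = (∂Q_1/∂P_2)(P_2/Q_1) = -3.8013 × (5/127.187) ≈ -0.149.
ε < 0: complements.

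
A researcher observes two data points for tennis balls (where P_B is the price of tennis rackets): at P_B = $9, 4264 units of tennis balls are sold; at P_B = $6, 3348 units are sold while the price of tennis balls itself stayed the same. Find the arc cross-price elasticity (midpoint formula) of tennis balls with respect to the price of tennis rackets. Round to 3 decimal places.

ΔQ_A = 3348 − 4264 = -916; ΔP_B = 6 − 9 = -3.
Midpoints: Q̄_A = 3806.0, P̄_B = 7.50.
ε = (ΔQ_A/Q̄_A)/(ΔP_B/P̄_B) = (-916/3806.0)/(-3/7.50) ≈ 0.602.
ε > 0: tennis balls and tennis rackets are substitutes.

0.602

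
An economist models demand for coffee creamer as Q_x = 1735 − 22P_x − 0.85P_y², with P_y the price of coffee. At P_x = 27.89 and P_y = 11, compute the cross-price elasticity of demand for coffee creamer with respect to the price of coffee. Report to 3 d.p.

At P_x = 27.89 and P_y = 11: Q_x = 1018.57.
∂Q_x/∂P_y = -1.7P_y = -1.7(11) = -18.7000.
ε = (∂Q_x/∂P_y)(P_y/Q_x) = -18.7000 × (11/1018.57) ≈ -0.202.
ε < 0: complements.

-0.202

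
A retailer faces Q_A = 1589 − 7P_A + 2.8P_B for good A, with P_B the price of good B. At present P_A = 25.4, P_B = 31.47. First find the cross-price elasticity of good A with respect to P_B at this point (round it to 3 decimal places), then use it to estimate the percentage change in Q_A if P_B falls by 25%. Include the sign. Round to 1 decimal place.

-1.5%

At P_A = 25.4, P_B = 31.47: Q_A = 1499.316.
∂Q_A/∂P_B = 2.8.
ε = (∂Q_A/∂P_B)(P_B/Q_A) = 2.8000 × 31.47/1499.316 ≈ 0.059.
%ΔQ_A ≈ ε × %ΔP_B = 0.059 × (-25%) = -1.5%.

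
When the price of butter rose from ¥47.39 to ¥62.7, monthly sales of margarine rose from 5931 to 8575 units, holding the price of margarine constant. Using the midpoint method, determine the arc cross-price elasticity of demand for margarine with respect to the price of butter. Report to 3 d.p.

1.311

ΔQ_A = 8575 − 5931 = 2644; ΔP_B = 62.7 − 47.39 = 15.31.
Midpoints: Q̄_A = 7253.0, P̄_B = 55.05.
ε = (ΔQ_A/Q̄_A)/(ΔP_B/P̄_B) = (2644/7253.0)/(15.31/55.05) ≈ 1.311.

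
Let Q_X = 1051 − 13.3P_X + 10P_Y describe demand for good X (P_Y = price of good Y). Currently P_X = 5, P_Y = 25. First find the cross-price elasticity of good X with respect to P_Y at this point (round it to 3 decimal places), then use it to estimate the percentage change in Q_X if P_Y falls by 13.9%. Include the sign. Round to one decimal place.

-2.8%

At P_X = 5, P_Y = 25: Q_X = 1234.5.
∂Q_X/∂P_Y = 10.
ε = (∂Q_X/∂P_Y)(P_Y/Q_X) = 10.0000 × 25/1234.5 ≈ 0.203.
%ΔQ_X ≈ ε × %ΔP_Y = 0.203 × (-13.9%) = -2.8%.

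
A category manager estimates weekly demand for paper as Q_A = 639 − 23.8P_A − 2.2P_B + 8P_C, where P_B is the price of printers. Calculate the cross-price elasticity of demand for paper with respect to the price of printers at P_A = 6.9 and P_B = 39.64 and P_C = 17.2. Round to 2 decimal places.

At P_A = 6.9 and P_B = 39.64 and P_C = 17.2: Q_A = 525.172.
∂Q_A/∂P_B = -2.2.
ε = (∂Q_A/∂P_B)(P_B/Q_A) = -2.2 × (39.64/525.172) ≈ -0.17.
Since ε < 0, paper and printers are complements.

-0.17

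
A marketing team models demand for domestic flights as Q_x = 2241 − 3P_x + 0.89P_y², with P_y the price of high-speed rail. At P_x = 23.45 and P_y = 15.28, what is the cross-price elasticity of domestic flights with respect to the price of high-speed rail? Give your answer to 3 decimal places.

At P_x = 23.45 and P_y = 15.28: Q_x = 2378.446.
∂Q_x/∂P_y = 1.78P_y = 1.78(15.28) = 27.1984.
ε = (∂Q_x/∂P_y)(P_y/Q_x) = 27.1984 × (15.28/2378.446) ≈ 0.175.
ε > 0: substitutes.

0.175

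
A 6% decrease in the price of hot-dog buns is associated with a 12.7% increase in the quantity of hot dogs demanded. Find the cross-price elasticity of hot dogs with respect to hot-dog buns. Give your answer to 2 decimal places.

-2.12

ε = (%ΔQ of hot dogs) / (%ΔP of hot-dog buns) = (12.7%) / (-6%) ≈ -2.12.
Negative cross-price elasticity: complements.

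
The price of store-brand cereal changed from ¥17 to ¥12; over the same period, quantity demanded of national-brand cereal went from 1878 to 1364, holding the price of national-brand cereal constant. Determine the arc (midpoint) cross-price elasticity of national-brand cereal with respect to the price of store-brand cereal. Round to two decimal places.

0.92

ΔQ_A = 1364 − 1878 = -514; ΔP_B = 12 − 17 = -5.
Midpoints: Q̄_A = 1621.0, P̄_B = 14.50.
ε = (ΔQ_A/Q̄_A)/(ΔP_B/P̄_B) = (-514/1621.0)/(-5/14.50) ≈ 0.92.
ε > 0: national-brand cereal and store-brand cereal are substitutes.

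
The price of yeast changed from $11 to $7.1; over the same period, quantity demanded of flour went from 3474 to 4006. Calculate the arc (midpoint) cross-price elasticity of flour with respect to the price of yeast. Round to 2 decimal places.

-0.33

ΔQ_A = 4006 − 3474 = 532; ΔP_B = 7.1 − 11 = -3.9.
Midpoints: Q̄_A = 3740.0, P̄_B = 9.05.
ε = (ΔQ_A/Q̄_A)/(ΔP_B/P̄_B) = (532/3740.0)/(-3.9/9.05) ≈ -0.33.
ε < 0: flour and yeast are complements.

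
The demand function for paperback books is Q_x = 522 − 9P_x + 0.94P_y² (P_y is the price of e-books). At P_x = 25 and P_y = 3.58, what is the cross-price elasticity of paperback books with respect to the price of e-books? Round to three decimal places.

At P_x = 25 and P_y = 3.58: Q_x = 309.047.
∂Q_x/∂P_y = 1.88P_y = 1.88(3.58) = 6.7304.
ε = (∂Q_x/∂P_y)(P_y/Q_x) = 6.7304 × (3.58/309.047) ≈ 0.078.
ε > 0: substitutes.

0.078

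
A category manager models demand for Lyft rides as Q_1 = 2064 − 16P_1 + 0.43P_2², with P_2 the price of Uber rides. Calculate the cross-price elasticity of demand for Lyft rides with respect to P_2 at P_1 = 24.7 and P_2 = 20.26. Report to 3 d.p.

At P_1 = 24.7 and P_2 = 20.26: Q_1 = 1845.301.
∂Q_1/∂P_2 = 0.86P_2 = 0.86(20.26) = 17.4236.
ε = (∂Q_1/∂P_2)(P_2/Q_1) = 17.4236 × (20.26/1845.301) ≈ 0.191.

0.191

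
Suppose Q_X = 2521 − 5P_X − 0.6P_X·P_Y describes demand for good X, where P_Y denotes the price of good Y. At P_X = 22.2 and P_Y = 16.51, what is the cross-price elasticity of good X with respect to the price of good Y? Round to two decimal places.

-0.10

At P_X = 22.2 and P_Y = 16.51: Q_X = 2190.087.
∂Q_X/∂P_Y = -0.6P_X = -0.6(22.2) = -13.3200.
ε = (∂Q_X/∂P_Y)(P_Y/Q_X) = -13.3200 × (16.51/2190.087) ≈ -0.10.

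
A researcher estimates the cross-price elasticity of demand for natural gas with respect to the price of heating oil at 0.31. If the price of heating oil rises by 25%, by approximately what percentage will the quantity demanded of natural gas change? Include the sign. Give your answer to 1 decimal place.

%ΔQ ≈ ε × %ΔP of heating oil = 0.31 × (25%) = 7.8%.
Demand for natural gas rises by about 7.8%.

7.8%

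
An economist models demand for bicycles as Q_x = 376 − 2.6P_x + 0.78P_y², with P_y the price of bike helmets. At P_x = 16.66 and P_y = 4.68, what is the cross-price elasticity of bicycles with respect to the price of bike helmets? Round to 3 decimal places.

At P_x = 16.66 and P_y = 4.68: Q_x = 349.768.
∂Q_x/∂P_y = 1.56P_y = 1.56(4.68) = 7.3008.
ε = (∂Q_x/∂P_y)(P_y/Q_x) = 7.3008 × (4.68/349.768) ≈ 0.098.

0.098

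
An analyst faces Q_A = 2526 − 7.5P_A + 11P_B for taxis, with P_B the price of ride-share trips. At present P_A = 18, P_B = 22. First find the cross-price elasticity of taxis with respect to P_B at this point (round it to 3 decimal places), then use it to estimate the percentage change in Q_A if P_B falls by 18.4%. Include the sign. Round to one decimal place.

At P_A = 18, P_B = 22: Q_A = 2633.
∂Q_A/∂P_B = 11.
ε = (∂Q_A/∂P_B)(P_B/Q_A) = 11.0000 × 22/2633 ≈ 0.092.
%ΔQ_A ≈ ε × %ΔP_B = 0.092 × (-18.4%) = -1.7%.

-1.7%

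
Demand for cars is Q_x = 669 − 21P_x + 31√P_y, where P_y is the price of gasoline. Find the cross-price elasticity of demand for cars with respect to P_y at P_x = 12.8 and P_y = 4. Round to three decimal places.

0.067

At P_x = 12.8 and P_y = 4: Q_x = 462.2.
∂Q_x/∂P_y = 31/(2√P_y) = 31/(2√4) = 7.7500.
ε = (∂Q_x/∂P_y)(P_y/Q_x) = 7.7500 × (4/462.2) ≈ 0.067.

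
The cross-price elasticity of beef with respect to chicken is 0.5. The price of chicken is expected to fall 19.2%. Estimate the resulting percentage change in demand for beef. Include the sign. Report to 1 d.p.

-9.6%

%ΔQ ≈ ε × %ΔP of chicken = 0.5 × (-19.2%) = -9.6%.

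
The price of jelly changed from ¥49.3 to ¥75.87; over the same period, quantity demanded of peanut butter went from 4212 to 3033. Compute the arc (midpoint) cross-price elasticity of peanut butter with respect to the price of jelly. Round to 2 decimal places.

-0.77

ΔQ_A = 3033 − 4212 = -1179; ΔP_B = 75.87 − 49.3 = 26.57.
Midpoints: Q̄_A = 3622.5, P̄_B = 62.59.
ε = (ΔQ_A/Q̄_A)/(ΔP_B/P̄_B) = (-1179/3622.5)/(26.57/62.59) ≈ -0.77.
ε < 0: peanut butter and jelly are complements.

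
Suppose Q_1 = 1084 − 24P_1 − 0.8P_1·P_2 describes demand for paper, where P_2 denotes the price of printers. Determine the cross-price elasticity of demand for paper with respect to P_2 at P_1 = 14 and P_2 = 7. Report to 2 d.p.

At P_1 = 14 and P_2 = 7: Q_1 = 669.6.
∂Q_1/∂P_2 = -0.8P_1 = -0.8(14) = -11.2000.
ε = (∂Q_1/∂P_2)(P_2/Q_1) = -11.2000 × (7/669.6) ≈ -0.12.
ε < 0: complements.

-0.12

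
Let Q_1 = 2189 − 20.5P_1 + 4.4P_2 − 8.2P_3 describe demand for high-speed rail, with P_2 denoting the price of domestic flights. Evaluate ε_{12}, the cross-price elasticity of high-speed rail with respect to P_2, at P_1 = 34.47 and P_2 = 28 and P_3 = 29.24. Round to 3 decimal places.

0.090

At P_1 = 34.47 and P_2 = 28 and P_3 = 29.24: Q_1 = 1365.797.
∂Q_1/∂P_2 = 4.4.
ε = (∂Q_1/∂P_2)(P_2/Q_1) = 4.4 × (28/1365.797) ≈ 0.090.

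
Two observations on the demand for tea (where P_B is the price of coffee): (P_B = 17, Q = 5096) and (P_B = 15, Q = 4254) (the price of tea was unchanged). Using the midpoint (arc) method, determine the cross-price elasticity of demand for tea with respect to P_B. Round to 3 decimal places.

ΔQ_A = 4254 − 5096 = -842; ΔP_B = 15 − 17 = -2.
Midpoints: Q̄_A = 4675.0, P̄_B = 16.00.
ε = (ΔQ_A/Q̄_A)/(ΔP_B/P̄_B) = (-842/4675.0)/(-2/16.00) ≈ 1.441.
ε > 0: tea and coffee are substitutes.

1.441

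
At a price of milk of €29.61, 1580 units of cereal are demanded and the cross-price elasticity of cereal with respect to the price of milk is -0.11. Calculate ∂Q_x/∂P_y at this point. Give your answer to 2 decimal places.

ε = (∂Q_x/∂P_y)·(P_y/Q_x) ⇒ ∂Q_x/∂P_y = ε·Q_x/P_y = -0.11 × 1580/29.61 ≈ -5.87.

-5.87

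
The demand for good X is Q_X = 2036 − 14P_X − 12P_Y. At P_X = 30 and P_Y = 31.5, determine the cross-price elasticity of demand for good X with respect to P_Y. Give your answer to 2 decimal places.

-0.31

At P_X = 30 and P_Y = 31.5: Q_X = 1238.
∂Q_X/∂P_Y = -12.
ε = (∂Q_X/∂P_Y)(P_Y/Q_X) = -12 × (31.5/1238) ≈ -0.31.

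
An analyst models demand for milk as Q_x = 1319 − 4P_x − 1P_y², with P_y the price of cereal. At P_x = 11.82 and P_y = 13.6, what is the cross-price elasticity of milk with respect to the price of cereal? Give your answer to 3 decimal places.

-0.340

At P_x = 11.82 and P_y = 13.6: Q_x = 1086.76.
∂Q_x/∂P_y = -2P_y = -2(13.6) = -27.2000.
ε = (∂Q_x/∂P_y)(P_y/Q_x) = -27.2000 × (13.6/1086.76) ≈ -0.340.
ε < 0: complements.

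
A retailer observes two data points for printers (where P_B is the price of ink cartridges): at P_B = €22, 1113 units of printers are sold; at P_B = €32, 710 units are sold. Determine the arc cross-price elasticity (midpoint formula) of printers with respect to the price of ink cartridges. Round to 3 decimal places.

-1.194

ΔQ_A = 710 − 1113 = -403; ΔP_B = 32 − 22 = 10.
Midpoints: Q̄_A = 911.5, P̄_B = 27.00.
ε = (ΔQ_A/Q̄_A)/(ΔP_B/P̄_B) = (-403/911.5)/(10/27.00) ≈ -1.194.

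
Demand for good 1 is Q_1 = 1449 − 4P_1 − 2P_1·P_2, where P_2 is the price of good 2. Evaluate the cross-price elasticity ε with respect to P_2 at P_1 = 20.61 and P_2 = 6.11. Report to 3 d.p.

At P_1 = 20.61 and P_2 = 6.11: Q_1 = 1114.706.
∂Q_1/∂P_2 = -2P_1 = -2(20.61) = -41.2200.
ε = (∂Q_1/∂P_2)(P_2/Q_1) = -41.2200 × (6.11/1114.706) ≈ -0.226.
ε < 0: complements.

-0.226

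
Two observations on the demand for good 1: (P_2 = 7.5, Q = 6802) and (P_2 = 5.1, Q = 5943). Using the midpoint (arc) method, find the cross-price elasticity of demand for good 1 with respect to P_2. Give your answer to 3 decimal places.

ΔQ_1 = 5943 − 6802 = -859; ΔP_2 = 5.1 − 7.5 = -2.4.
Midpoints: Q̄_1 = 6372.5, P̄_2 = 6.30.
ε = (ΔQ_1/Q̄_1)/(ΔP_2/P̄_2) = (-859/6372.5)/(-2.4/6.30) ≈ 0.354.
ε > 0: good 1 and good 2 are substitutes.

0.354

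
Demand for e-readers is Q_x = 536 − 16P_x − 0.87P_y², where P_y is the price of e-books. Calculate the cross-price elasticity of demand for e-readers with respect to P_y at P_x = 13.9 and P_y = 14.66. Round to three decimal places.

-2.953

At P_x = 13.9 and P_y = 14.66: Q_x = 126.623.
∂Q_x/∂P_y = -1.74P_y = -1.74(14.66) = -25.5084.
ε = (∂Q_x/∂P_y)(P_y/Q_x) = -25.5084 × (14.66/126.623) ≈ -2.953.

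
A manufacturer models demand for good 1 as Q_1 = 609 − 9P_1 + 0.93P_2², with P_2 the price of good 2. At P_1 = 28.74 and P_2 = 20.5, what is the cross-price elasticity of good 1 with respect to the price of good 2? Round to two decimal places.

1.05

At P_1 = 28.74 and P_2 = 20.5: Q_1 = 741.173.
∂Q_1/∂P_2 = 1.86P_2 = 1.86(20.5) = 38.1300.
ε = (∂Q_1/∂P_2)(P_2/Q_1) = 38.1300 × (20.5/741.173) ≈ 1.05.
ε > 0: substitutes.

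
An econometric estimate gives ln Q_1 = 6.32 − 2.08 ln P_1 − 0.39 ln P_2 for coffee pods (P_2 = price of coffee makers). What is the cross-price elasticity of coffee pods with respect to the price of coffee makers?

-0.39

In a log-linear (constant-elasticity) demand function, the coefficient on ln P_2 is the cross-price elasticity.
ε = -0.39. Negative, so coffee pods and coffee makers are complements.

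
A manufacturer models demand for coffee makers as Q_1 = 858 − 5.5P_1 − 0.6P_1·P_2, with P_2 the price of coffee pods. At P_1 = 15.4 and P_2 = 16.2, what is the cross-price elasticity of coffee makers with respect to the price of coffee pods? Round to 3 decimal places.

At P_1 = 15.4 and P_2 = 16.2: Q_1 = 623.612.
∂Q_1/∂P_2 = -0.6P_1 = -0.6(15.4) = -9.2400.
ε = (∂Q_1/∂P_2)(P_2/Q_1) = -9.2400 × (16.2/623.612) ≈ -0.240.
ε < 0: complements.

-0.240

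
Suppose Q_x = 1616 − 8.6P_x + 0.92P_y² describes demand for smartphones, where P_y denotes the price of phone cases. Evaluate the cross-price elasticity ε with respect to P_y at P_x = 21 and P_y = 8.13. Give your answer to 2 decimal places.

At P_x = 21 and P_y = 8.13: Q_x = 1496.209.
∂Q_x/∂P_y = 1.84P_y = 1.84(8.13) = 14.9592.
ε = (∂Q_x/∂P_y)(P_y/Q_x) = 14.9592 × (8.13/1496.209) ≈ 0.08.

0.08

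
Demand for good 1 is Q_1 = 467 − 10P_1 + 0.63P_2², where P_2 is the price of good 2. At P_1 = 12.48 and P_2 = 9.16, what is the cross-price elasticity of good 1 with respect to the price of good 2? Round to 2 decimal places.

0.27

At P_1 = 12.48 and P_2 = 9.16: Q_1 = 395.061.
∂Q_1/∂P_2 = 1.26P_2 = 1.26(9.16) = 11.5416.
ε = (∂Q_1/∂P_2)(P_2/Q_1) = 11.5416 × (9.16/395.061) ≈ 0.27.
ε > 0: substitutes.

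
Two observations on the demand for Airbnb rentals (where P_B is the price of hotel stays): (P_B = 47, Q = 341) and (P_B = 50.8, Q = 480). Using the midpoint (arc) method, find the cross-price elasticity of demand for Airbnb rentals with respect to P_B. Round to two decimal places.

4.36

ΔQ_A = 480 − 341 = 139; ΔP_B = 50.8 − 47 = 3.8.
Midpoints: Q̄_A = 410.5, P̄_B = 48.90.
ε = (ΔQ_A/Q̄_A)/(ΔP_B/P̄_B) = (139/410.5)/(3.8/48.90) ≈ 4.36.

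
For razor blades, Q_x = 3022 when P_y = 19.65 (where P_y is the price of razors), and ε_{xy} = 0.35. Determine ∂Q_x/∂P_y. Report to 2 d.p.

53.83

ε = (∂Q_x/∂P_y)·(P_y/Q_x) ⇒ ∂Q_x/∂P_y = ε·Q_x/P_y = 0.35 × 3022/19.65 ≈ 53.83.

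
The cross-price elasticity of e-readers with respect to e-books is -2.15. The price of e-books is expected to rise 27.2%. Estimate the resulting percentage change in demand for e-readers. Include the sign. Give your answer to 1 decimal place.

-58.5%

%ΔQ ≈ ε × %ΔP of e-books = -2.15 × (27.2%) = -58.5%.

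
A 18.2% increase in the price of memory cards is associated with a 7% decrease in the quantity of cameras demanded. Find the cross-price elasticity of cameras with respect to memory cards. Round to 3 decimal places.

ε = (%ΔQ of cameras) / (%ΔP of memory cards) = (-7%) / (18.2%) ≈ -0.385.
Negative cross-price elasticity: complements.

-0.385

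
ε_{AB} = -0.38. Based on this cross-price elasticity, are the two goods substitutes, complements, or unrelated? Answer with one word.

ε = -0.38 < 0, so a higher price of good B lowers demand for good A: complements.

complements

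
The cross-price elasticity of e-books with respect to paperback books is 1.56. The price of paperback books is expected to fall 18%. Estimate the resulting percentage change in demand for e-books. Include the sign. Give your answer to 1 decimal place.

%ΔQ ≈ ε × %ΔP of paperback books = 1.56 × (-18%) = -28.1%.
Demand for e-books falls by about 28.1%.

-28.1%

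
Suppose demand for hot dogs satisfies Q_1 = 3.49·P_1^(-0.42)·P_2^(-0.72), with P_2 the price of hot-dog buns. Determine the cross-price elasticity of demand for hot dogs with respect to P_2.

In a log-linear (constant-elasticity) demand function, the coefficient on the exponent of P_2 is the cross-price elasticity.
ε = -0.72. Negative, so hot dogs and hot-dog buns are complements.

-0.72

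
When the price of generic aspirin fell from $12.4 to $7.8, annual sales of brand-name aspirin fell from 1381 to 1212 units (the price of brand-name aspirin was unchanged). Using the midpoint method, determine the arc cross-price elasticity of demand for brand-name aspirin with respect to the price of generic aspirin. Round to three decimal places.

0.286

ΔQ_A = 1212 − 1381 = -169; ΔP_B = 7.8 − 12.4 = -4.6.
Midpoints: Q̄_A = 1296.5, P̄_B = 10.10.
ε = (ΔQ_A/Q̄_A)/(ΔP_B/P̄_B) = (-169/1296.5)/(-4.6/10.10) ≈ 0.286.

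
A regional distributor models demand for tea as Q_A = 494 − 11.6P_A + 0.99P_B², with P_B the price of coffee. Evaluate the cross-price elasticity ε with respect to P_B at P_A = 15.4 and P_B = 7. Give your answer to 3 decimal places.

0.267

At P_A = 15.4 and P_B = 7: Q_A = 363.87.
∂Q_A/∂P_B = 1.98P_B = 1.98(7) = 13.8600.
ε = (∂Q_A/∂P_B)(P_B/Q_A) = 13.8600 × (7/363.87) ≈ 0.267.
ε > 0: substitutes.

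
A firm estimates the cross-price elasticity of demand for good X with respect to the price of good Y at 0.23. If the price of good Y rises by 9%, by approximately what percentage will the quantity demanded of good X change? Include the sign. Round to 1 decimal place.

%ΔQ ≈ ε × %ΔP of good Y = 0.23 × (9%) = 2.1%.
Demand for good X rises by about 2.1%.

2.1%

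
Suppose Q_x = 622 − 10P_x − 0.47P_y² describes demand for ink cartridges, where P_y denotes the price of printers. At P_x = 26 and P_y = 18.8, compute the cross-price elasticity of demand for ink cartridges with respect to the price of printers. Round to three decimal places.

-1.696

At P_x = 26 and P_y = 18.8: Q_x = 195.883.
∂Q_x/∂P_y = -0.94P_y = -0.94(18.8) = -17.6720.
ε = (∂Q_x/∂P_y)(P_y/Q_x) = -17.6720 × (18.8/195.883) ≈ -1.696.
ε < 0: complements.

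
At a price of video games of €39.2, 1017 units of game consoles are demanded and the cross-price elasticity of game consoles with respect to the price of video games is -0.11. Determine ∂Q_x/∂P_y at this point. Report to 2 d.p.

-2.85

ε = (∂Q_x/∂P_y)·(P_y/Q_x) ⇒ ∂Q_x/∂P_y = ε·Q_x/P_y = -0.11 × 1017/39.2 ≈ -2.85.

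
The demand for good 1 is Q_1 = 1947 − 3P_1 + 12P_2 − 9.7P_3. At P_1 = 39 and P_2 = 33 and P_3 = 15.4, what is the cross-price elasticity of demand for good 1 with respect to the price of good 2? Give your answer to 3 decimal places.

0.191

At P_1 = 39 and P_2 = 33 and P_3 = 15.4: Q_1 = 2076.62.
∂Q_1/∂P_2 = 12.
ε = (∂Q_1/∂P_2)(P_2/Q_1) = 12 × (33/2076.62) ≈ 0.191.
Since ε > 0, good 1 and good 2 are substitutes.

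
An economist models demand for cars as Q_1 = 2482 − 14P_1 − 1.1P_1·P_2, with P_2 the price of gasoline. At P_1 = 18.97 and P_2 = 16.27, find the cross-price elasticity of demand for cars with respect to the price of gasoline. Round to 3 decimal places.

At P_1 = 18.97 and P_2 = 16.27: Q_1 = 1876.914.
∂Q_1/∂P_2 = -1.1P_1 = -1.1(18.97) = -20.8670.
ε = (∂Q_1/∂P_2)(P_2/Q_1) = -20.8670 × (16.27/1876.914) ≈ -0.181.
ε < 0: complements.

-0.181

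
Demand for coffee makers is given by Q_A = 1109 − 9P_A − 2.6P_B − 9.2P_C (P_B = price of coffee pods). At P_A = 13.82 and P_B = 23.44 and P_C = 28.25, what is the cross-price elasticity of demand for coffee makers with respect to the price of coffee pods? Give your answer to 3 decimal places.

At P_A = 13.82 and P_B = 23.44 and P_C = 28.25: Q_A = 663.776.
∂Q_A/∂P_B = -2.6.
ε = (∂Q_A/∂P_B)(P_B/Q_A) = -2.6 × (23.44/663.776) ≈ -0.092.

-0.092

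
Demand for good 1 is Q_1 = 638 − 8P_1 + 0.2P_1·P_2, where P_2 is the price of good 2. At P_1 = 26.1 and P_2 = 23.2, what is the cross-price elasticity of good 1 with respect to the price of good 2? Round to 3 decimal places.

0.220

At P_1 = 26.1 and P_2 = 23.2: Q_1 = 550.304.
∂Q_1/∂P_2 = 0.2P_1 = 0.2(26.1) = 5.2200.
ε = (∂Q_1/∂P_2)(P_2/Q_1) = 5.2200 × (23.2/550.304) ≈ 0.220.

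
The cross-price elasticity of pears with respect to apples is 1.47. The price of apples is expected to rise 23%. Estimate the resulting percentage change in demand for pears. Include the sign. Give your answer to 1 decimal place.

%ΔQ ≈ ε × %ΔP of apples = 1.47 × (23%) = 33.8%.
Demand for pears rises by about 33.8%.

33.8%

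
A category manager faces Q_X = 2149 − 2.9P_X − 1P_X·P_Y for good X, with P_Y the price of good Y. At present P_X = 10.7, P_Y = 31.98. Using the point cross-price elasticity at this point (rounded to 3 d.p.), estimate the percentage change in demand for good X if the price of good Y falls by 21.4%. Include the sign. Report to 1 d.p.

4.1%

At P_X = 10.7, P_Y = 31.98: Q_X = 1775.784.
∂Q_X/∂P_Y = -1P_X = -10.7000.
ε = (∂Q_X/∂P_Y)(P_Y/Q_X) = -10.7000 × 31.98/1775.784 ≈ -0.193.
%ΔQ_X ≈ ε × %ΔP_Y = -0.193 × (-21.4%) = 4.1%.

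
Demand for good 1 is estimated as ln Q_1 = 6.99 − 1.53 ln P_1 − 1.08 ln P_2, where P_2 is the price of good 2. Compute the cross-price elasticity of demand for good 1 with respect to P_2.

-1.08

In a log-linear (constant-elasticity) demand function, the coefficient on ln P_2 is the cross-price elasticity.
ε = -1.08. Negative, so good 1 and good 2 are complements.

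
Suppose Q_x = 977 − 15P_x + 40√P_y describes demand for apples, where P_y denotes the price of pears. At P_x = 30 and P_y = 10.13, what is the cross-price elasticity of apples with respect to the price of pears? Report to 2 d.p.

0.10

At P_x = 30 and P_y = 10.13: Q_x = 654.311.
∂Q_x/∂P_y = 40/(2√P_y) = 40/(2√10.13) = 6.2838.
ε = (∂Q_x/∂P_y)(P_y/Q_x) = 6.2838 × (10.13/654.311) ≈ 0.10.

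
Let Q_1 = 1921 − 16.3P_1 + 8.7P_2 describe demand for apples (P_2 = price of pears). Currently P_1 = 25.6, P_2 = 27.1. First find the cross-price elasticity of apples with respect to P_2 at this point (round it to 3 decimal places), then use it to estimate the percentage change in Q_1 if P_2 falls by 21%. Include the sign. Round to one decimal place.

At P_1 = 25.6, P_2 = 27.1: Q_1 = 1739.49.
∂Q_1/∂P_2 = 8.7.
ε = (∂Q_1/∂P_2)(P_2/Q_1) = 8.7000 × 27.1/1739.49 ≈ 0.136.
%ΔQ_1 ≈ ε × %ΔP_2 = 0.136 × (-21%) = -2.9%.

-2.9%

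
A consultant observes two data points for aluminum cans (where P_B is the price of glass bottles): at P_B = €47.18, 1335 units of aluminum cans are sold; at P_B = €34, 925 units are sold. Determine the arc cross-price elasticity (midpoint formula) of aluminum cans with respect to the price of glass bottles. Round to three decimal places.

ΔQ_A = 925 − 1335 = -410; ΔP_B = 34 − 47.18 = -13.18.
Midpoints: Q̄_A = 1130.0, P̄_B = 40.59.
ε = (ΔQ_A/Q̄_A)/(ΔP_B/P̄_B) = (-410/1130.0)/(-13.18/40.59) ≈ 1.117.

1.117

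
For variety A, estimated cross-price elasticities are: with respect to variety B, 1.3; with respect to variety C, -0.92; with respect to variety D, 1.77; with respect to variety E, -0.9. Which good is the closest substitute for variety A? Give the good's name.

variety D

Substitutes have ε > 0. Among the positive values, 1.77 (variety D) is largest.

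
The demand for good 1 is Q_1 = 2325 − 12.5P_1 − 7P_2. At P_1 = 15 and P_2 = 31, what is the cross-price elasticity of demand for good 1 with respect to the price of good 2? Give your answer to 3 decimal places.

-0.113

At P_1 = 15 and P_2 = 31: Q_1 = 1920.5.
∂Q_1/∂P_2 = -7.
ε = (∂Q_1/∂P_2)(P_2/Q_1) = -7 × (31/1920.5) ≈ -0.113.
Since ε < 0, good 1 and good 2 are complements.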